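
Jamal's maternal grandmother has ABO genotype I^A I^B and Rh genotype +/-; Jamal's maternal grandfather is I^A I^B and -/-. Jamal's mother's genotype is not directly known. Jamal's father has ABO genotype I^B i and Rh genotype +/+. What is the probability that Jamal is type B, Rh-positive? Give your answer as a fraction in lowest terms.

Jamal's mother's ABO genotype from I^A I^B × I^A I^B: 1/4 I^A I^A, 1/2 I^A I^B, 1/4 I^B I^B.
Crossing each possibility with the father I^B i and summing P(type B): 1/4·0 + 1/2·1/2 + 1/4·1 = 1/2.
Similarly for Rh via the mother's Rh distribution: P(Rh+) = 1.
Independent loci: 1/2 × 1 = 1/2.

1/2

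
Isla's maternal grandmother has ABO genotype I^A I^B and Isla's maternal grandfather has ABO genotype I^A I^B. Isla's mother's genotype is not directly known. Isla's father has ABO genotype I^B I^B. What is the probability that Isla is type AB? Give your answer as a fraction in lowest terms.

1/2

Isla's mother's ABO genotype from I^A I^B × I^A I^B: 1/4 I^A I^A, 1/2 I^A I^B, 1/4 I^B I^B.
Crossing each possibility with the father I^B I^B and summing P(type AB): 1/4·1 + 1/2·1/2 + 1/4·0 = 1/2.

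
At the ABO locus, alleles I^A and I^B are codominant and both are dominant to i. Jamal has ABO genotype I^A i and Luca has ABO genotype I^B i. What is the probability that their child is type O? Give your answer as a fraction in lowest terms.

ABO cross I^A i × I^B i → offspring phenotypes: 1/4 O, 1/4 A, 1/4 B, 1/4 AB.
So P(type O) = 1/4.

1/4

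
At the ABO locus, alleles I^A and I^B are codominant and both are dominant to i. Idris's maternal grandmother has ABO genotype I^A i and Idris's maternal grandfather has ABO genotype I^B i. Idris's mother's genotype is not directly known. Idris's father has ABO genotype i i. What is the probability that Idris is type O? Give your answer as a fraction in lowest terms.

Idris's mother's ABO genotype from I^A i × I^B i: 1/4 I^A I^B, 1/4 I^A i, 1/4 I^B i, 1/4 i i.
Crossing each possibility with the father i i and summing P(type O): 1/4·0 + 1/4·1/2 + 1/4·1/2 + 1/4·1 = 1/2.

1/2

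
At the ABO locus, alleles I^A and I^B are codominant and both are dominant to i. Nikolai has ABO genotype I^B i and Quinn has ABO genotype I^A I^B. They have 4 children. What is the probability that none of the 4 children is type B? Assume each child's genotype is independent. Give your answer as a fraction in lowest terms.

ABO cross I^B i × I^A I^B → 1/4 A, 1/2 B, 1/4 AB.
So P(type B) = 1/2 per child.
P(not type B) = 1/2 for one child; (1/2)^4 = 1/16.

1/16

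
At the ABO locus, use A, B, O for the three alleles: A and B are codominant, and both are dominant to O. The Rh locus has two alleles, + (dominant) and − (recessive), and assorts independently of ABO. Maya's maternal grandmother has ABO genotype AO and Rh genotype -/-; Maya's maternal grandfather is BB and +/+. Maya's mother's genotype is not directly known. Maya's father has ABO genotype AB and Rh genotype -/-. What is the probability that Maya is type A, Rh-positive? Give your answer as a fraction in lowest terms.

1/8

Maya's mother's ABO genotype from AO × BB: 1/2 AB, 1/2 BO.
Crossing each possibility with the father AB and summing P(type A): 1/2·1/4 + 1/2·1/4 = 1/4.
Similarly for Rh via the mother's Rh distribution: P(Rh+) = 1/2.
Independent loci: 1/4 × 1/2 = 1/8.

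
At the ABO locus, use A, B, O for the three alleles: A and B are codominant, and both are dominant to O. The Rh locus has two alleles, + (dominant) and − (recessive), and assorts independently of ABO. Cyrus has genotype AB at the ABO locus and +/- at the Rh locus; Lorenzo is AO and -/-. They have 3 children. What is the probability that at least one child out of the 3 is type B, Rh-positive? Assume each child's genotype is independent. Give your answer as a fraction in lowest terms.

ABO cross AB × AO → 1/2 A, 1/4 B, 1/4 AB.
Rh cross +/- × -/- → 1/2 Rh+, 1/2 Rh-; so P(type B, Rh-positive) = 1/4 × 1/2 = 1/8 per child.
P(none) = (7/8)^3 = 343/512; P(at least one) = 1 − 343/512 = 169/512.

169/512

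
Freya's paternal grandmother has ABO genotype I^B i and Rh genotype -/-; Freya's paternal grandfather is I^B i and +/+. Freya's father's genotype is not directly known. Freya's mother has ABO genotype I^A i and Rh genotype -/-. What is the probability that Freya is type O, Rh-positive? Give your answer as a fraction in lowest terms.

1/8

Freya's father's ABO genotype from I^B i × I^B i: 1/4 I^B I^B, 1/2 I^B i, 1/4 i i.
Crossing each possibility with the mother I^A i and summing P(type O): 1/4·0 + 1/2·1/4 + 1/4·1/2 = 1/4.
Similarly for Rh via the father's Rh distribution: P(Rh+) = 1/2.
Independent loci: 1/4 × 1/2 = 1/8.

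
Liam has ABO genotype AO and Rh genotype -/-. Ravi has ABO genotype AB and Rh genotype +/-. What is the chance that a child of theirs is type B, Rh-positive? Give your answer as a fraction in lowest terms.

1/8

ABO cross AO × AB → offspring phenotypes: 1/2 A, 1/4 B, 1/4 AB.
Rh cross -/- × +/- → 1/2 Rh+, 1/2 Rh-.
Independent loci: P(type B, Rh-positive) = 1/4 × 1/2 = 1/8.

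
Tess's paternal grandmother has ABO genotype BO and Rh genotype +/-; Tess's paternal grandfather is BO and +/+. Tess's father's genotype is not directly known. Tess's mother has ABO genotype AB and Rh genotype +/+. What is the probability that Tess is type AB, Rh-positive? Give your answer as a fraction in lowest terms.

1/4

Tess's father's ABO genotype from BO × BO: 1/4 BB, 1/2 BO, 1/4 OO.
Crossing each possibility with the mother AB and summing P(type AB): 1/4·1/2 + 1/2·1/4 + 1/4·0 = 1/4.
Similarly for Rh via the father's Rh distribution: P(Rh+) = 1.
Independent loci: 1/4 × 1 = 1/4.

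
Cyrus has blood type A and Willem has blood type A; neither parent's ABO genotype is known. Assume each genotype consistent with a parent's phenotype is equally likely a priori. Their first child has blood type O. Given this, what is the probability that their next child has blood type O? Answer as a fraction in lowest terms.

1/4

Possible genotypes: Cyrus ∈ {I^A I^A, I^A i}; Willem ∈ {I^A I^A, I^A i}.
Weight each parental genotype pair by prior × P(type-O child):
  I^A i × I^A i: posterior weight 1; P(next child type O) = 1/4.
Weighted sum = 1/4.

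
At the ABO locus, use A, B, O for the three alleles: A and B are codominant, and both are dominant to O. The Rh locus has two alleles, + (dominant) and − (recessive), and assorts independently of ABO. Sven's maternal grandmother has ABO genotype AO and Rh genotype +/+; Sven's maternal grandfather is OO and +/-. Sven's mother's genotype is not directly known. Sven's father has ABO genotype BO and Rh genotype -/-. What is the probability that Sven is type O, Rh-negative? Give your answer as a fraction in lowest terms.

3/32

Sven's mother's ABO genotype from AO × OO: 1/2 AO, 1/2 OO.
Crossing each possibility with the father BO and summing P(type O): 1/2·1/4 + 1/2·1/2 = 3/8.
Similarly for Rh via the mother's Rh distribution: P(Rh-) = 1/4.
Independent loci: 3/8 × 1/4 = 3/32.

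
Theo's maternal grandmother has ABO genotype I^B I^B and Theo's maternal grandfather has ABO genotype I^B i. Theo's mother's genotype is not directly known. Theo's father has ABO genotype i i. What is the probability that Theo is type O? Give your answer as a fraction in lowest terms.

1/4

Theo's mother's ABO genotype from I^B I^B × I^B i: 1/2 I^B I^B, 1/2 I^B i.
Crossing each possibility with the father i i and summing P(type O): 1/2·0 + 1/2·1/2 = 1/4.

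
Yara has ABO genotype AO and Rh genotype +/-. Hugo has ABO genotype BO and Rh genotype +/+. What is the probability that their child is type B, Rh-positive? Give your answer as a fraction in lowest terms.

ABO cross AO × BO → offspring phenotypes: 1/4 O, 1/4 A, 1/4 B, 1/4 AB.
Rh cross +/- × +/+ → 1 Rh+.
Independent loci: P(type B, Rh-positive) = 1/4 × 1 = 1/4.

1/4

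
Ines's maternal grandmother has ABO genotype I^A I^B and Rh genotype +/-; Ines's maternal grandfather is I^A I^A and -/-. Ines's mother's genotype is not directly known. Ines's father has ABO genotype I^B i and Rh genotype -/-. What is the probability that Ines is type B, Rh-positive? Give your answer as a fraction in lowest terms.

1/16

Ines's mother's ABO genotype from I^A I^B × I^A I^A: 1/2 I^A I^A, 1/2 I^A I^B.
Crossing each possibility with the father I^B i and summing P(type B): 1/2·0 + 1/2·1/2 = 1/4.
Similarly for Rh via the mother's Rh distribution: P(Rh+) = 1/4.
Independent loci: 1/4 × 1/4 = 1/16.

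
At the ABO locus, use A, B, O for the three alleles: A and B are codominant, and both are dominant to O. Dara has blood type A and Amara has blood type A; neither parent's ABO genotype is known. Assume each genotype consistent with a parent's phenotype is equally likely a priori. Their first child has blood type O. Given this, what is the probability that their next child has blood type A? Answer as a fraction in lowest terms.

3/4

Possible genotypes: Dara ∈ {AA, AO}; Amara ∈ {AA, AO}.
Weight each parental genotype pair by prior × P(type-O child):
  AO × AO: posterior weight 1; P(next child type A) = 3/4.
Weighted sum = 3/4.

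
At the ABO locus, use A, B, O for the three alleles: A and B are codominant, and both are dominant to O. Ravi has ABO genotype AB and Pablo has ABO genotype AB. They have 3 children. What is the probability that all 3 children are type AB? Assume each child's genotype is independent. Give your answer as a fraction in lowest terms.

1/8

ABO cross AB × AB → 1/4 A, 1/4 B, 1/2 AB.
So P(type AB) = 1/2 per child.
All 3 independent: (1/2)^3 = 1/8.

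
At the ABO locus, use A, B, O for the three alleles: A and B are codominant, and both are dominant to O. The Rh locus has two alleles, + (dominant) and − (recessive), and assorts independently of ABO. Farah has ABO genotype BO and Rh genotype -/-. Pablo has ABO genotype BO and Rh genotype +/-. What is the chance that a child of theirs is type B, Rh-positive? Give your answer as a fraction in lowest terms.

3/8

ABO cross BO × BO → offspring phenotypes: 1/4 O, 3/4 B.
Rh cross -/- × +/- → 1/2 Rh+, 1/2 Rh-.
Independent loci: P(type B, Rh-positive) = 3/4 × 1/2 = 3/8.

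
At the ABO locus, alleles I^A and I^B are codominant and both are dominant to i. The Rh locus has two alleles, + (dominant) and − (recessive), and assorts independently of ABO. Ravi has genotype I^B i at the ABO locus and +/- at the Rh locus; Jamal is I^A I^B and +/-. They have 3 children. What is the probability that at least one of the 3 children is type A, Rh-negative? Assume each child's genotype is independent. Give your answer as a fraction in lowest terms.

ABO cross I^B i × I^A I^B → 1/4 A, 1/2 B, 1/4 AB.
Rh cross +/- × +/- → 3/4 Rh+, 1/4 Rh-; so P(type A, Rh-negative) = 1/4 × 1/4 = 1/16 per child.
P(none) = (15/16)^3 = 3375/4096; P(at least one) = 1 − 3375/4096 = 721/4096.

721/4096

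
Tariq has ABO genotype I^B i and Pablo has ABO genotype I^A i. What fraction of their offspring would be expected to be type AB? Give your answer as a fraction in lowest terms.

1/4

ABO cross I^B i × I^A i → offspring phenotypes: 1/4 O, 1/4 A, 1/4 B, 1/4 AB.
So P(type AB) = 1/4.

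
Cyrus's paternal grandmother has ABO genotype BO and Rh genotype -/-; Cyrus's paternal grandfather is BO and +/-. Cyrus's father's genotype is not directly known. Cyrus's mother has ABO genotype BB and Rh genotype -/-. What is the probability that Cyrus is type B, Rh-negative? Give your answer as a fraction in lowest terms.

3/4

Cyrus's father's ABO genotype from BO × BO: 1/4 BB, 1/2 BO, 1/4 OO.
Crossing each possibility with the mother BB and summing P(type B): 1/4·1 + 1/2·1 + 1/4·1 = 1.
Similarly for Rh via the father's Rh distribution: P(Rh-) = 3/4.
Independent loci: 1 × 3/4 = 3/4.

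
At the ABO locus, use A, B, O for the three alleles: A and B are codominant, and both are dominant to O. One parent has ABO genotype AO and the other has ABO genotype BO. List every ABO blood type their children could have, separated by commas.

O, A, B, AB

Gametes from AO × BO give offspring ABO genotypes AB, AO, BO, OO, i.e. phenotypes O, A, B, AB.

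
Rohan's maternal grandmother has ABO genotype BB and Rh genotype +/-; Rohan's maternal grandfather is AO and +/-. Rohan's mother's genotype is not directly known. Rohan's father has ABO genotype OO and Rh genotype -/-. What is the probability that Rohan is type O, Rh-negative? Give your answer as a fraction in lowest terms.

Rohan's mother's ABO genotype from BB × AO: 1/2 AB, 1/2 BO.
Crossing each possibility with the father OO and summing P(type O): 1/2·0 + 1/2·1/2 = 1/4.
Similarly for Rh via the mother's Rh distribution: P(Rh-) = 1/2.
Independent loci: 1/4 × 1/2 = 1/8.

1/8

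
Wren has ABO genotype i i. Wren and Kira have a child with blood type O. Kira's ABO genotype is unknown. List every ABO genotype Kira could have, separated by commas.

For each candidate genotype of Kira, check whether crossing it with i i can produce every observed child phenotype.
  I^A I^A → possible child types {A} ✗
  I^A I^B → possible child types {A, B} ✗
  I^A i → possible child types {O, A} ✓
  I^B I^B → possible child types {B} ✗
  I^B i → possible child types {O, B} ✓
  i i → possible child types {O} ✓

I^A i, I^B i, i i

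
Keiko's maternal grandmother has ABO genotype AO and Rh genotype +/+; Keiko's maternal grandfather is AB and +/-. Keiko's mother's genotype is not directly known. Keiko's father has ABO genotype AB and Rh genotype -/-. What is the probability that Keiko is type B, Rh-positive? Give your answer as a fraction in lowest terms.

3/16

Keiko's mother's ABO genotype from AO × AB: 1/4 AA, 1/4 AB, 1/4 AO, 1/4 BO.
Crossing each possibility with the father AB and summing P(type B): 1/4·0 + 1/4·1/4 + 1/4·1/4 + 1/4·1/2 = 1/4.
Similarly for Rh via the mother's Rh distribution: P(Rh+) = 3/4.
Independent loci: 1/4 × 3/4 = 3/16.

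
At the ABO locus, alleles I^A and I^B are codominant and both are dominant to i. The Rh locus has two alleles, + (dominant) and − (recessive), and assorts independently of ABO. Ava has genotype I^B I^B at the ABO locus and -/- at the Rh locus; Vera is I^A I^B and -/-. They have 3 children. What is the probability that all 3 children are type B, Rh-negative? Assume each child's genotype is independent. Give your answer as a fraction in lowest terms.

ABO cross I^B I^B × I^A I^B → 1/2 B, 1/2 AB.
Rh cross -/- × -/- → 1 Rh-; so P(type B, Rh-negative) = 1/2 × 1 = 1/2 per child.
All 3 independent: (1/2)^3 = 1/8.

1/8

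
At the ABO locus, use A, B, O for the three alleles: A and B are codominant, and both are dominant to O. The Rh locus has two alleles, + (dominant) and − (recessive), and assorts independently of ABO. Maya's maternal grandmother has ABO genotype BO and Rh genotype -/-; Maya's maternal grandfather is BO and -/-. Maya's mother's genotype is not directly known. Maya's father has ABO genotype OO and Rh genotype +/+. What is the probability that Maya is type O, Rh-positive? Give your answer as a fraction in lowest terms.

1/2

Maya's mother's ABO genotype from BO × BO: 1/4 BB, 1/2 BO, 1/4 OO.
Crossing each possibility with the father OO and summing P(type O): 1/4·0 + 1/2·1/2 + 1/4·1 = 1/2.
Similarly for Rh via the mother's Rh distribution: P(Rh+) = 1.
Independent loci: 1/2 × 1 = 1/2.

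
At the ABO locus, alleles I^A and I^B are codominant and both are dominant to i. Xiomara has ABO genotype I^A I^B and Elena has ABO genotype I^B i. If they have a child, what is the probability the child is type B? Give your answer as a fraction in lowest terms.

1/2

ABO cross I^A I^B × I^B i → offspring phenotypes: 1/4 A, 1/2 B, 1/4 AB.
So P(type B) = 1/2.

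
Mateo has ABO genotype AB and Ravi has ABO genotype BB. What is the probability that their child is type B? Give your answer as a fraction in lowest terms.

1/2

ABO cross AB × BB → offspring phenotypes: 1/2 B, 1/2 AB.
So P(type B) = 1/2.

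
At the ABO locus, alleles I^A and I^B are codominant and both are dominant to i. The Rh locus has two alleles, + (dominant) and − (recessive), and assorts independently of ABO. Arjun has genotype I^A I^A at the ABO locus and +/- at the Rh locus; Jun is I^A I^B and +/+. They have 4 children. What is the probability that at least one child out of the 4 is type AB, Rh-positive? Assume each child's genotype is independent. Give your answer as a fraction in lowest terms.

ABO cross I^A I^A × I^A I^B → 1/2 A, 1/2 AB.
Rh cross +/- × +/+ → 1 Rh+; so P(type AB, Rh-positive) = 1/2 × 1 = 1/2 per child.
P(none) = (1/2)^4 = 1/16; P(at least one) = 1 − 1/16 = 15/16.

15/16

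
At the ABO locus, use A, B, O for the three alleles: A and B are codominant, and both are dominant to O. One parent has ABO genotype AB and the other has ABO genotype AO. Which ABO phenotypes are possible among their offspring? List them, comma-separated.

A, B, AB

Gametes from AB × AO give offspring ABO genotypes AA, AB, AO, BO, i.e. phenotypes A, B, AB.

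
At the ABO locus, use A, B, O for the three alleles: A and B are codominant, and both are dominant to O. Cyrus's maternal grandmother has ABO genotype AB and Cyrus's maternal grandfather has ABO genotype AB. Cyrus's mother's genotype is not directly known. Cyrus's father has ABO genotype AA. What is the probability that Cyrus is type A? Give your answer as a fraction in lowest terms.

Cyrus's mother's ABO genotype from AB × AB: 1/4 AA, 1/2 AB, 1/4 BB.
Crossing each possibility with the father AA and summing P(type A): 1/4·1 + 1/2·1/2 + 1/4·0 = 1/2.

1/2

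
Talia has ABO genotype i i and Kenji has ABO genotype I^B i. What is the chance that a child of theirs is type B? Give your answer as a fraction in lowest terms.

ABO cross i i × I^B i → offspring phenotypes: 1/2 O, 1/2 B.
So P(type B) = 1/2.

1/2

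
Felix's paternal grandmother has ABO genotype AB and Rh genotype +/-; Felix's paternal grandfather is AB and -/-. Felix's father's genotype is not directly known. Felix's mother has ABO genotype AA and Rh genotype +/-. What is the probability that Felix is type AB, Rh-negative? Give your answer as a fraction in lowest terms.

3/16

Felix's father's ABO genotype from AB × AB: 1/4 AA, 1/2 AB, 1/4 BB.
Crossing each possibility with the mother AA and summing P(type AB): 1/4·0 + 1/2·1/2 + 1/4·1 = 1/2.
Similarly for Rh via the father's Rh distribution: P(Rh-) = 3/8.
Independent loci: 1/2 × 3/8 = 3/16.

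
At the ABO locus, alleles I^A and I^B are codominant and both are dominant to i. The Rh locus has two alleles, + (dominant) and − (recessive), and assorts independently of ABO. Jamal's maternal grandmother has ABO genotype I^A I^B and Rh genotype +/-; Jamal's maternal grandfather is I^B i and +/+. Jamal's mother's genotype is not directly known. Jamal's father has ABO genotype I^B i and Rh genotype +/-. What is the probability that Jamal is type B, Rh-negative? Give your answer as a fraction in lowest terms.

Jamal's mother's ABO genotype from I^A I^B × I^B i: 1/4 I^A I^B, 1/4 I^A i, 1/4 I^B I^B, 1/4 I^B i.
Crossing each possibility with the father I^B i and summing P(type B): 1/4·1/2 + 1/4·1/4 + 1/4·1 + 1/4·3/4 = 5/8.
Similarly for Rh via the mother's Rh distribution: P(Rh-) = 1/8.
Independent loci: 5/8 × 1/8 = 5/64.

5/64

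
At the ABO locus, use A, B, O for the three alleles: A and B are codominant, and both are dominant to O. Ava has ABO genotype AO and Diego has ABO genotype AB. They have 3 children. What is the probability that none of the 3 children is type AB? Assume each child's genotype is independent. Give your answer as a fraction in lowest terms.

ABO cross AO × AB → 1/2 A, 1/4 B, 1/4 AB.
So P(type AB) = 1/4 per child.
P(not type AB) = 3/4 for one child; (3/4)^3 = 27/64.

27/64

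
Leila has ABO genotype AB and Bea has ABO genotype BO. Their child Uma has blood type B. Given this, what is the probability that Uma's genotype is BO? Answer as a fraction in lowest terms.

Cross AB × BO → 1/4 AB, 1/4 AO, 1/4 BB, 1/4 BO.
Type-B genotypes among offspring: BB (1/4), BO (1/4); total 1/2.
P(BO | type B) = (1/4) / (1/2) = 1/2.

1/2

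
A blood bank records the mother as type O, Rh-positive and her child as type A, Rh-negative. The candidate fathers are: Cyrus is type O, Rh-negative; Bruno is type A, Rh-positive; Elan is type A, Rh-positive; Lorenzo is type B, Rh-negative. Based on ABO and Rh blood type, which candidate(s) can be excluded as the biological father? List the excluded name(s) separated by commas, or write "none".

A candidate is excluded only if no genotype consistent with his phenotype could produce a type A, Rh-negative child with a type O, Rh-positive mother.
Cyrus (type O, Rh-): no genotype consistent with that phenotype can produce a type-A Rh- child with a type-O mother.
Lorenzo (type B, Rh-): no genotype consistent with that phenotype can produce a type-A Rh- child with a type-O mother.

Cyrus, Lorenzo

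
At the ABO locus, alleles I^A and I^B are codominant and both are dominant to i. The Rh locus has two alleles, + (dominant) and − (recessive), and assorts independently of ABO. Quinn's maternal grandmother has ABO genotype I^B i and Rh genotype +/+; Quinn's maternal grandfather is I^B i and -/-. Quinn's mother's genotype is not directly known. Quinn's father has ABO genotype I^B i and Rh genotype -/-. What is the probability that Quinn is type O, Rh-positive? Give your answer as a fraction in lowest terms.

Quinn's mother's ABO genotype from I^B i × I^B i: 1/4 I^B I^B, 1/2 I^B i, 1/4 i i.
Crossing each possibility with the father I^B i and summing P(type O): 1/4·0 + 1/2·1/4 + 1/4·1/2 = 1/4.
Similarly for Rh via the mother's Rh distribution: P(Rh+) = 1/2.
Independent loci: 1/4 × 1/2 = 1/8.

1/8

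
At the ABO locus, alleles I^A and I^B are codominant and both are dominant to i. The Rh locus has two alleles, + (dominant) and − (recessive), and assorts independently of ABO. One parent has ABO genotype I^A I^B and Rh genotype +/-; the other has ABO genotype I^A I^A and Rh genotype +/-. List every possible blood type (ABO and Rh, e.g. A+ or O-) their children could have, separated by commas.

A+, A-, AB+, AB-

Gametes from I^A I^B × I^A I^A give offspring ABO genotypes I^A I^A, I^A I^B, i.e. phenotypes A, AB.
Rh cross +/- × +/- → phenotypes Rh+, Rh-.
Combining independently: A+, A-, AB+, AB-.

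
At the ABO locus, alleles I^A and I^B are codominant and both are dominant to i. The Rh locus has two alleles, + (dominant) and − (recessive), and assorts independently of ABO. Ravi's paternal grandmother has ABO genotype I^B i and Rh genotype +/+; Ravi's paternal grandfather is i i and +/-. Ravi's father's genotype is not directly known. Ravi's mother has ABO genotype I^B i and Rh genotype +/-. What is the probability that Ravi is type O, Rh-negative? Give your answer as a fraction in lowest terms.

3/64

Ravi's father's ABO genotype from I^B i × i i: 1/2 I^B i, 1/2 i i.
Crossing each possibility with the mother I^B i and summing P(type O): 1/2·1/4 + 1/2·1/2 = 3/8.
Similarly for Rh via the father's Rh distribution: P(Rh-) = 1/8.
Independent loci: 3/8 × 1/8 = 3/64.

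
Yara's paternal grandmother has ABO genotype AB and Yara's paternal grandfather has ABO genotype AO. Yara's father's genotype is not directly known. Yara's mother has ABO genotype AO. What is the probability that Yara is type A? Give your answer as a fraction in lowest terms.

Yara's father's ABO genotype from AB × AO: 1/4 AA, 1/4 AB, 1/4 AO, 1/4 BO.
Crossing each possibility with the mother AO and summing P(type A): 1/4·1 + 1/4·1/2 + 1/4·3/4 + 1/4·1/4 = 5/8.

5/8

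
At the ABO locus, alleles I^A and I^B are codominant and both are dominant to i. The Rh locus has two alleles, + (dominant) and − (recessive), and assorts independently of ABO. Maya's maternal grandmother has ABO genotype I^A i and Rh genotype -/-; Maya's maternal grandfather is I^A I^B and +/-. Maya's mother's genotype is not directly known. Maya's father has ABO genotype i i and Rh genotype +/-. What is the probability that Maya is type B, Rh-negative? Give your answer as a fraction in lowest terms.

3/32

Maya's mother's ABO genotype from I^A i × I^A I^B: 1/4 I^A I^A, 1/4 I^A I^B, 1/4 I^A i, 1/4 I^B i.
Crossing each possibility with the father i i and summing P(type B): 1/4·0 + 1/4·1/2 + 1/4·0 + 1/4·1/2 = 1/4.
Similarly for Rh via the mother's Rh distribution: P(Rh-) = 3/8.
Independent loci: 1/4 × 3/8 = 3/32.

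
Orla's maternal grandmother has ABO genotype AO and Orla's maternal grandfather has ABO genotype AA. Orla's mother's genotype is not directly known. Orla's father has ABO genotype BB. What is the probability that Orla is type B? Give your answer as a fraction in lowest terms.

1/4

Orla's mother's ABO genotype from AO × AA: 1/2 AA, 1/2 AO.
Crossing each possibility with the father BB and summing P(type B): 1/2·0 + 1/2·1/2 = 1/4.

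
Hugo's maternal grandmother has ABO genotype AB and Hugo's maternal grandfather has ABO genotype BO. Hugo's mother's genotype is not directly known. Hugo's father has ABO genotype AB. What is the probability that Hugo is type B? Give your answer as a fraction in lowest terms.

3/8

Hugo's mother's ABO genotype from AB × BO: 1/4 AB, 1/4 AO, 1/4 BB, 1/4 BO.
Crossing each possibility with the father AB and summing P(type B): 1/4·1/4 + 1/4·1/4 + 1/4·1/2 + 1/4·1/2 = 3/8.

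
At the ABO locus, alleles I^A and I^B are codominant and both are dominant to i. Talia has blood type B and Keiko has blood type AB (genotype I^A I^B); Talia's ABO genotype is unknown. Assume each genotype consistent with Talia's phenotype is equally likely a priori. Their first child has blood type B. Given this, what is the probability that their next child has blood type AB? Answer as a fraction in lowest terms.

3/8

Possible genotypes: Talia ∈ {I^B I^B, I^B i}; Keiko ∈ {I^A I^B}.
Weight each parental genotype pair by prior × P(type-B child):
  I^B I^B × I^A I^B: posterior weight 1/2; P(next child type AB) = 1/2.
  I^B i × I^A I^B: posterior weight 1/2; P(next child type AB) = 1/4.
Weighted sum = 3/8.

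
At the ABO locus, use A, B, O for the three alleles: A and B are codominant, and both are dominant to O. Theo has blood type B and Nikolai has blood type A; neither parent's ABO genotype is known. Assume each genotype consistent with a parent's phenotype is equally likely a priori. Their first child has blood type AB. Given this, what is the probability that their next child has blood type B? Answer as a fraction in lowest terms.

Possible genotypes: Theo ∈ {BB, BO}; Nikolai ∈ {AA, AO}.
Weight each parental genotype pair by prior × P(type-AB child):
  BB × AA: posterior weight 4/9; P(next child type B) = 0.
  BB × AO: posterior weight 2/9; P(next child type B) = 1/2.
  BO × AA: posterior weight 2/9; P(next child type B) = 0.
  BO × AO: posterior weight 1/9; P(next child type B) = 1/4.
Weighted sum = 5/36.

5/36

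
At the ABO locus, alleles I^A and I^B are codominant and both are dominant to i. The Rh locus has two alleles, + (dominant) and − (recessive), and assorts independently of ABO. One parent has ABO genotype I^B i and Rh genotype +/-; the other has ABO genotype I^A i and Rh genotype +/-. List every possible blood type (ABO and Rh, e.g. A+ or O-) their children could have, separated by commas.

O+, O-, A+, A-, B+, B-, AB+, AB-

Gametes from I^B i × I^A i give offspring ABO genotypes I^A I^B, I^A i, I^B i, i i, i.e. phenotypes O, A, B, AB.
Rh cross +/- × +/- → phenotypes Rh+, Rh-.
Combining independently: O+, O-, A+, A-, B+, B-, AB+, AB-.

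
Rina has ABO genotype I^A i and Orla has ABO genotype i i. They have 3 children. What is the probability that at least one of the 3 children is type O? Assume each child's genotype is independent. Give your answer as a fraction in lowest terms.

7/8

ABO cross I^A i × i i → 1/2 O, 1/2 A.
So P(type O) = 1/2 per child.
P(none) = (1/2)^3 = 1/8; P(at least one) = 1 − 1/8 = 7/8.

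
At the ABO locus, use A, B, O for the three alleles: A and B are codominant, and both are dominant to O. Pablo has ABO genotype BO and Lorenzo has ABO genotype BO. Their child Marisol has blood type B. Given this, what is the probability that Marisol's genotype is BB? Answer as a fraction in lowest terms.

Cross BO × BO → 1/4 BB, 1/2 BO, 1/4 OO.
Type-B genotypes among offspring: BB (1/4), BO (1/2); total 3/4.
P(BB | type B) = (1/4) / (3/4) = 1/3.

1/3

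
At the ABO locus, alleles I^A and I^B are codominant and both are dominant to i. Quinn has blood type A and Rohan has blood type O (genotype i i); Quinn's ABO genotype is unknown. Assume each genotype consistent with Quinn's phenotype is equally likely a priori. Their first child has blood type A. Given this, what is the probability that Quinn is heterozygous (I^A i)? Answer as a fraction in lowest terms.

1/3

Possible genotypes: Quinn ∈ {I^A I^A, I^A i}; Rohan ∈ {i i}.
Weight each parental genotype pair by prior × P(type-A child):
  I^A I^A × i i: posterior weight 2/3.
  I^A i × i i: posterior weight 1/3.
Sum the posterior weight over pairs where Quinn is I^A i: 1/3.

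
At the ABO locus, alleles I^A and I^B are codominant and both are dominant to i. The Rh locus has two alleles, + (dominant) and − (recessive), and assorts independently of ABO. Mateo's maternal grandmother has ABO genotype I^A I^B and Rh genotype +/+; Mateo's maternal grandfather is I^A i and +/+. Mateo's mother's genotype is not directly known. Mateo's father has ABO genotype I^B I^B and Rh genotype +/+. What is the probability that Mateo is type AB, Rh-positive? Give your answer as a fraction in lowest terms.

1/2

Mateo's mother's ABO genotype from I^A I^B × I^A i: 1/4 I^A I^A, 1/4 I^A I^B, 1/4 I^A i, 1/4 I^B i.
Crossing each possibility with the father I^B I^B and summing P(type AB): 1/4·1 + 1/4·1/2 + 1/4·1/2 + 1/4·0 = 1/2.
Similarly for Rh via the mother's Rh distribution: P(Rh+) = 1.
Independent loci: 1/2 × 1 = 1/2.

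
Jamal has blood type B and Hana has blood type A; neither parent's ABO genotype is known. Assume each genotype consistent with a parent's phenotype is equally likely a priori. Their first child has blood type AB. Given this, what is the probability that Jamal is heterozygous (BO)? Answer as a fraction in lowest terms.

Possible genotypes: Jamal ∈ {BB, BO}; Hana ∈ {AA, AO}.
Weight each parental genotype pair by prior × P(type-AB child):
  BB × AA: posterior weight 4/9.
  BB × AO: posterior weight 2/9.
  BO × AA: posterior weight 2/9.
  BO × AO: posterior weight 1/9.
Sum the posterior weight over pairs where Jamal is BO: 1/3.

1/3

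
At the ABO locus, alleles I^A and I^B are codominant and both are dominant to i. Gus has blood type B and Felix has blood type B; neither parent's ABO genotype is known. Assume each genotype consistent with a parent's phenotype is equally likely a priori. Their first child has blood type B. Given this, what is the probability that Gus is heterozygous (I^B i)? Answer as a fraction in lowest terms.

Possible genotypes: Gus ∈ {I^B I^B, I^B i}; Felix ∈ {I^B I^B, I^B i}.
Weight each parental genotype pair by prior × P(type-B child):
  I^B I^B × I^B I^B: posterior weight 4/15.
  I^B I^B × I^B i: posterior weight 4/15.
  I^B i × I^B I^B: posterior weight 4/15.
  I^B i × I^B i: posterior weight 1/5.
Sum the posterior weight over pairs where Gus is I^B i: 7/15.

7/15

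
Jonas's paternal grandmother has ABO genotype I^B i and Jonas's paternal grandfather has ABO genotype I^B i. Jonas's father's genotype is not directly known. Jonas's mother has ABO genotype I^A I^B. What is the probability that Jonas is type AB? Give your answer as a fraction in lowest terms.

Jonas's father's ABO genotype from I^B i × I^B i: 1/4 I^B I^B, 1/2 I^B i, 1/4 i i.
Crossing each possibility with the mother I^A I^B and summing P(type AB): 1/4·1/2 + 1/2·1/4 + 1/4·0 = 1/4.

1/4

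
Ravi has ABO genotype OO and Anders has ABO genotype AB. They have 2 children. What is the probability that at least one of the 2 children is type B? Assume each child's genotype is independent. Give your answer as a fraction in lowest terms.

ABO cross OO × AB → 1/2 A, 1/2 B.
So P(type B) = 1/2 per child.
P(none) = (1/2)^2 = 1/4; P(at least one) = 1 − 1/4 = 3/4.

3/4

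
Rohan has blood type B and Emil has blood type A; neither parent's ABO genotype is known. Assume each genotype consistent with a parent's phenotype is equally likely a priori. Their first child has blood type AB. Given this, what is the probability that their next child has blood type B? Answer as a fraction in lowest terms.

Possible genotypes: Rohan ∈ {BB, BO}; Emil ∈ {AA, AO}.
Weight each parental genotype pair by prior × P(type-AB child):
  BB × AA: posterior weight 4/9; P(next child type B) = 0.
  BB × AO: posterior weight 2/9; P(next child type B) = 1/2.
  BO × AA: posterior weight 2/9; P(next child type B) = 0.
  BO × AO: posterior weight 1/9; P(next child type B) = 1/4.
Weighted sum = 5/36.

5/36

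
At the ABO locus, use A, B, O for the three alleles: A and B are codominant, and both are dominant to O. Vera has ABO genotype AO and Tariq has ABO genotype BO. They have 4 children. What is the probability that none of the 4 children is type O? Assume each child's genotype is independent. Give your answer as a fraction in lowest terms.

ABO cross AO × BO → 1/4 O, 1/4 A, 1/4 B, 1/4 AB.
So P(type O) = 1/4 per child.
P(not type O) = 3/4 for one child; (3/4)^4 = 81/256.

81/256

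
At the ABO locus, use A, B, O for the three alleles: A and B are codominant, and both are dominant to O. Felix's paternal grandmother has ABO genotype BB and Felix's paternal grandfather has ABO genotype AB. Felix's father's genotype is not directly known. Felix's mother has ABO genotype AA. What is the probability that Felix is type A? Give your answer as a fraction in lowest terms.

Felix's father's ABO genotype from BB × AB: 1/2 AB, 1/2 BB.
Crossing each possibility with the mother AA and summing P(type A): 1/2·1/2 + 1/2·0 = 1/4.

1/4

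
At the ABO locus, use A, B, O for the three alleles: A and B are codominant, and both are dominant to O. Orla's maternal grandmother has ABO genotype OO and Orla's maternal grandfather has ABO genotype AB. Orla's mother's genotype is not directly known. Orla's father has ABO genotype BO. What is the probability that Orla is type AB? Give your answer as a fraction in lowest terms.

Orla's mother's ABO genotype from OO × AB: 1/2 AO, 1/2 BO.
Crossing each possibility with the father BO and summing P(type AB): 1/2·1/4 + 1/2·0 = 1/8.

1/8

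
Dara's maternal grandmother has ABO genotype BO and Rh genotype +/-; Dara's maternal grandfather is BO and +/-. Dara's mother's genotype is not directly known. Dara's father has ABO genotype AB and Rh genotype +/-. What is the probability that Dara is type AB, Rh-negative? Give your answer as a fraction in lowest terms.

1/16

Dara's mother's ABO genotype from BO × BO: 1/4 BB, 1/2 BO, 1/4 OO.
Crossing each possibility with the father AB and summing P(type AB): 1/4·1/2 + 1/2·1/4 + 1/4·0 = 1/4.
Similarly for Rh via the mother's Rh distribution: P(Rh-) = 1/4.
Independent loci: 1/4 × 1/4 = 1/16.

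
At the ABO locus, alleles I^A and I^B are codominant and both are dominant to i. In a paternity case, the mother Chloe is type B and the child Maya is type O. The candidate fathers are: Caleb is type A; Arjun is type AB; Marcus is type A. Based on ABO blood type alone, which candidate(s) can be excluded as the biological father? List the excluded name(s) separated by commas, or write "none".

A candidate is excluded only if no genotype consistent with his phenotype could produce a type O child with a type B mother.
Arjun (type AB): no genotype consistent with that phenotype can produce a type-O child with a type-B mother.

Arjun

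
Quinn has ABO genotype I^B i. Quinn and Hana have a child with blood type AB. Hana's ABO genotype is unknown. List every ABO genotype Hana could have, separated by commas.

I^A I^A, I^A I^B, I^A i

For each candidate genotype of Hana, check whether crossing it with I^B i can produce every observed child phenotype.
  I^A I^A → possible child types {A, AB} ✓
  I^A I^B → possible child types {A, B, AB} ✓
  I^A i → possible child types {O, A, B, AB} ✓
  I^B I^B → possible child types {B} ✗
  I^B i → possible child types {O, B} ✗
  i i → possible child types {O, B} ✗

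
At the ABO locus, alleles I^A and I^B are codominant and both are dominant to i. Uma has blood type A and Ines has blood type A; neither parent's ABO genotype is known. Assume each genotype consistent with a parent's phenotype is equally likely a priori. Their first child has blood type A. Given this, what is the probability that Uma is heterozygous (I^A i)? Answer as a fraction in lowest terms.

7/15

Possible genotypes: Uma ∈ {I^A I^A, I^A i}; Ines ∈ {I^A I^A, I^A i}.
Weight each parental genotype pair by prior × P(type-A child):
  I^A I^A × I^A I^A: posterior weight 4/15.
  I^A I^A × I^A i: posterior weight 4/15.
  I^A i × I^A I^A: posterior weight 4/15.
  I^A i × I^A i: posterior weight 1/5.
Sum the posterior weight over pairs where Uma is I^A i: 7/15.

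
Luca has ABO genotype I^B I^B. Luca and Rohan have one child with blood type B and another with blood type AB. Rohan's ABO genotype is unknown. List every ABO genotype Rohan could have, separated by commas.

For each candidate genotype of Rohan, check whether crossing it with I^B I^B can produce every observed child phenotype.
  I^A I^A → possible child types {AB} ✗
  I^A I^B → possible child types {B, AB} ✓
  I^A i → possible child types {B, AB} ✓
  I^B I^B → possible child types {B} ✗
  I^B i → possible child types {B} ✗
  i i → possible child types {B} ✗

I^A I^B, I^A i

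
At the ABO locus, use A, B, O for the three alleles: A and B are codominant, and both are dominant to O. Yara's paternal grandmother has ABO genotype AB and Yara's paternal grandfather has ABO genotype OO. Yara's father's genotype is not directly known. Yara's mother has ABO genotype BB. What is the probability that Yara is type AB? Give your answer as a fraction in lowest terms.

1/4

Yara's father's ABO genotype from AB × OO: 1/2 AO, 1/2 BO.
Crossing each possibility with the mother BB and summing P(type AB): 1/2·1/2 + 1/2·0 = 1/4.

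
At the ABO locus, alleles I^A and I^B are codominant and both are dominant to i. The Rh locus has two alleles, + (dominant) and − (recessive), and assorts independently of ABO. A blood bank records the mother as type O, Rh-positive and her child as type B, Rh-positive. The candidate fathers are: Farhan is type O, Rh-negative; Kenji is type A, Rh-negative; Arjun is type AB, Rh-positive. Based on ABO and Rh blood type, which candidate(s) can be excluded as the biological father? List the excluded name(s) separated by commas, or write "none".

A candidate is excluded only if no genotype consistent with his phenotype could produce a type B, Rh-positive child with a type O, Rh-positive mother.
Farhan (type O, Rh-): no genotype consistent with that phenotype can produce a type-B Rh+ child with a type-O mother.
Kenji (type A, Rh-): no genotype consistent with that phenotype can produce a type-B Rh+ child with a type-O mother.

Farhan, Kenji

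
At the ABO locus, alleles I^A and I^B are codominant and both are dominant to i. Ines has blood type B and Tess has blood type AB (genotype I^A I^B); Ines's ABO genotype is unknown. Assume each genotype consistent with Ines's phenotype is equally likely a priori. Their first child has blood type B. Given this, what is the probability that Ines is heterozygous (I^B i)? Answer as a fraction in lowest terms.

Possible genotypes: Ines ∈ {I^B I^B, I^B i}; Tess ∈ {I^A I^B}.
Weight each parental genotype pair by prior × P(type-B child):
  I^B I^B × I^A I^B: posterior weight 1/2.
  I^B i × I^A I^B: posterior weight 1/2.
Sum the posterior weight over pairs where Ines is I^B i: 1/2.

1/2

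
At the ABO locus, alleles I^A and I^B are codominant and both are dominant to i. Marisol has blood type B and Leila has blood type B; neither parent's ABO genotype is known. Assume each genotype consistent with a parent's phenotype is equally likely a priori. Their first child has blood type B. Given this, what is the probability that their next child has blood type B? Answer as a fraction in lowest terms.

Possible genotypes: Marisol ∈ {I^B I^B, I^B i}; Leila ∈ {I^B I^B, I^B i}.
Weight each parental genotype pair by prior × P(type-B child):
  I^B I^B × I^B I^B: posterior weight 4/15; P(next child type B) = 1.
  I^B I^B × I^B i: posterior weight 4/15; P(next child type B) = 1.
  I^B i × I^B I^B: posterior weight 4/15; P(next child type B) = 1.
  I^B i × I^B i: posterior weight 1/5; P(next child type B) = 3/4.
Weighted sum = 19/20.

19/20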